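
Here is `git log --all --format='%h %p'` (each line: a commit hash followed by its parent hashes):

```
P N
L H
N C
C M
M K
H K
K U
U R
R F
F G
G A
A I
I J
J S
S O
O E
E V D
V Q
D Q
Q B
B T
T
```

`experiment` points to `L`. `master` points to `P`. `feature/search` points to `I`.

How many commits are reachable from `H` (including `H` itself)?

Walking parent pointers from H: reachable set = {A, B, D, E, F, G, H, I, J, K, O, Q, R, S, T, U, V}.
That is 17 commits.

17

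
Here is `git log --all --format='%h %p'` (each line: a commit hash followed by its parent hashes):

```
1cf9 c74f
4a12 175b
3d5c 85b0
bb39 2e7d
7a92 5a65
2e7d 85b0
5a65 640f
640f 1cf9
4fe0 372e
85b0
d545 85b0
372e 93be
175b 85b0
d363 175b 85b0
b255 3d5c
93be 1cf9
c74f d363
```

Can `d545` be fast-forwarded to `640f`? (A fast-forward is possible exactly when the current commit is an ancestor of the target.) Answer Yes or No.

No

A fast-forward from d545 to 640f is possible iff d545 is an ancestor of 640f.
Ancestors of 640f: {175b, 1cf9, 640f, 85b0, c74f, d363}.
d545 is not among them, so fast-forward is not possible.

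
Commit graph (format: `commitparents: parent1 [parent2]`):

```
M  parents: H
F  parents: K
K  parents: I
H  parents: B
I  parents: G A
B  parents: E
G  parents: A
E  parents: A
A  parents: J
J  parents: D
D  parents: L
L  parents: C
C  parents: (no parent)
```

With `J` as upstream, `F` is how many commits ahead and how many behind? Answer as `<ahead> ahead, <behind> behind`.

5 ahead, 0 behind

Reachable from F: {A, C, D, F, G, I, J, K, L}.
Reachable from J: {C, D, J, L}.
Only in F's history (ahead): {A, F, G, I, K} — 5.
Only in J's history (behind): {} — 0.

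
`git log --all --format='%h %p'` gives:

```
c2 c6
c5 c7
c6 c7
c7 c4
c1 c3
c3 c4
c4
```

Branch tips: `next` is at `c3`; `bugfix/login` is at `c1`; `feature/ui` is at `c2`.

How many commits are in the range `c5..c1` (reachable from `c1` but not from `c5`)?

2

Reachable from c1: {c1, c3, c4}.
Reachable from c5: {c4, c5, c7}.
In c1's history but not c5's: {c1, c3} — 2 commits.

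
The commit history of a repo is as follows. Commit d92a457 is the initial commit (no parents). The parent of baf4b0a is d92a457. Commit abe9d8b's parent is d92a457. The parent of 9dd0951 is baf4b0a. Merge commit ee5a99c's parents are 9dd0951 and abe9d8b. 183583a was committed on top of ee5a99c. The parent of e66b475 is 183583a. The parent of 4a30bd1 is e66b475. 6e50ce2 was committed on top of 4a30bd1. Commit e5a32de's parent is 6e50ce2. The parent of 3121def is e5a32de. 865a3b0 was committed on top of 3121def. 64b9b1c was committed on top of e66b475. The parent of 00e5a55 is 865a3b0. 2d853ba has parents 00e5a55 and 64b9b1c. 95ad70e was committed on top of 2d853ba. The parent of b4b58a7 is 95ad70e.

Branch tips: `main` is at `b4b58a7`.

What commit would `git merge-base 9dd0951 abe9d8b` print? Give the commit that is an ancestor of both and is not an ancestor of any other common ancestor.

d92a457

Ancestors of 9dd0951: {9dd0951, baf4b0a, d92a457}.
Ancestors of abe9d8b: {abe9d8b, d92a457}.
Common ancestors: {d92a457}.
The only common ancestor is d92a457, so it is the merge base.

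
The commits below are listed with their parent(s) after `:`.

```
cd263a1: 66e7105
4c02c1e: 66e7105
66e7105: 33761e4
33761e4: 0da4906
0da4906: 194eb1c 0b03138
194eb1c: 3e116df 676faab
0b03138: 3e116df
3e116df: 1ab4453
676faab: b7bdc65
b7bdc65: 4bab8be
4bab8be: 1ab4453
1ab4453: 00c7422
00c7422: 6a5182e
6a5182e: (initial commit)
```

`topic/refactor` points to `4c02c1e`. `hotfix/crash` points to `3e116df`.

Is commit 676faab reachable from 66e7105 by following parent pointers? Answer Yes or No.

Ancestors of 66e7105 (commits reachable by following parents): {00c7422, 0b03138, 0da4906, 194eb1c, 1ab4453, 33761e4, 3e116df, 4bab8be, 66e7105, 676faab, 6a5182e, b7bdc65}.
676faab is in that set, so it is an ancestor of 66e7105.

Yes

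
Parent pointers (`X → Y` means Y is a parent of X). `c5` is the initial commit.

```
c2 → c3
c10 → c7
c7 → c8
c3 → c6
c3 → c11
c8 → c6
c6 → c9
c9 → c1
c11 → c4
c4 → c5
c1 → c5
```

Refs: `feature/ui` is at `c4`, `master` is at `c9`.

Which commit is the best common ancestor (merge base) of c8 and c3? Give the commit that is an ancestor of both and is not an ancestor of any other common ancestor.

c6

Ancestors of c8: {c1, c5, c6, c8, c9}.
Ancestors of c3: {c1, c11, c3, c4, c5, c6, c9}.
Common ancestors: {c1, c5, c6, c9}.
Among these, c6 is not an ancestor of any other common ancestor — it is the merge base.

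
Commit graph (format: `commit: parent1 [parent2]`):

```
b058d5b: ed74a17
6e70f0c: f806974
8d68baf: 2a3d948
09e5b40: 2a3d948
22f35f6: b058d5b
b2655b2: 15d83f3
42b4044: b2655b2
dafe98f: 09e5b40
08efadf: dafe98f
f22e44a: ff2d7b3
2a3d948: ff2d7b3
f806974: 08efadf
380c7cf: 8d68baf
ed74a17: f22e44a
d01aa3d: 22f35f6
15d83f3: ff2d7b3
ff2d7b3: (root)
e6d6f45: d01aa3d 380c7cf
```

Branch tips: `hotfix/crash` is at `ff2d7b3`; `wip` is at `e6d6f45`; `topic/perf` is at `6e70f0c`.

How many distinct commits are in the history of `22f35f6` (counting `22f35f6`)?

Walking parent pointers from 22f35f6: reachable set = {22f35f6, b058d5b, ed74a17, f22e44a, ff2d7b3}.
That is 5 commits.

5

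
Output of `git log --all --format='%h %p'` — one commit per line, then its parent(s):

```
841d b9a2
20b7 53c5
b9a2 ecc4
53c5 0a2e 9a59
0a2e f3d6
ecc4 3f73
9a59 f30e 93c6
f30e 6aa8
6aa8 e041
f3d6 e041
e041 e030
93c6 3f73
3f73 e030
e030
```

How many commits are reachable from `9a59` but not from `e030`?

6

Reachable from 9a59: {3f73, 6aa8, 93c6, 9a59, e030, e041, f30e}.
Reachable from e030: {e030}.
In 9a59's history but not e030's: {3f73, 6aa8, 93c6, 9a59, e041, f30e} — 6 commits.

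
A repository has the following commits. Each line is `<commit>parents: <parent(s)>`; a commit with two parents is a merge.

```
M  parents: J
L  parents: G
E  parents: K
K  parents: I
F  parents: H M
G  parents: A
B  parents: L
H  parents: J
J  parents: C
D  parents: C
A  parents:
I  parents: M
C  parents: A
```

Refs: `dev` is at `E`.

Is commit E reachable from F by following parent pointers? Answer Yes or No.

Ancestors of F: {A, C, F, H, J, M}.
E is not in that set, so it is not an ancestor of F.

No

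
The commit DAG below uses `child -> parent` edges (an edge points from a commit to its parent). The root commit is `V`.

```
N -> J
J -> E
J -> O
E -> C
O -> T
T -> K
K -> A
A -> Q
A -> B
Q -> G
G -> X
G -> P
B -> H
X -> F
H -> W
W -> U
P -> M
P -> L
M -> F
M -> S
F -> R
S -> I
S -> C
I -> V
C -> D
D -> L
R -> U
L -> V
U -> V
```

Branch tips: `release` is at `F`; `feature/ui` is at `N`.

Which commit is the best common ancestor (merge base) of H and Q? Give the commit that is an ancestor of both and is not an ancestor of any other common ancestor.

U

Ancestors of H: {H, U, V, W}.
Ancestors of Q: {C, D, F, G, I, L, M, P, Q, R, S, U, V, X}.
Common ancestors: {U, V}.
Among these, U is not an ancestor of any other common ancestor — it is the merge base.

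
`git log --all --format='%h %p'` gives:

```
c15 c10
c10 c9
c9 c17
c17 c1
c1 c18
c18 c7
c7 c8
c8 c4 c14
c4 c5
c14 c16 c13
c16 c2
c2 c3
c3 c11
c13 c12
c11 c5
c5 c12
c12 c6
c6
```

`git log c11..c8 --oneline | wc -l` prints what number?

Reachable from c8: {c11, c12, c13, c14, c16, c2, c3, c4, c5, c6, c8}.
Reachable from c11: {c11, c12, c5, c6}.
In c8's history but not c11's: {c13, c14, c16, c2, c3, c4, c8} — 7 commits.

7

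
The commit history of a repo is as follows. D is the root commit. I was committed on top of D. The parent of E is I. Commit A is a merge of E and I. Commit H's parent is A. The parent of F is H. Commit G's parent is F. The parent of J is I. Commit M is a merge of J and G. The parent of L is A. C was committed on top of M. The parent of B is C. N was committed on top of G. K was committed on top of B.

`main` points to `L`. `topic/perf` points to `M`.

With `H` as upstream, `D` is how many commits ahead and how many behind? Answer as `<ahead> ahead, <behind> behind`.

Reachable from D: {D}.
Reachable from H: {A, D, E, H, I}.
Only in D's history (ahead): {} — 0.
Only in H's history (behind): {A, E, H, I} — 4.

0 ahead, 4 behind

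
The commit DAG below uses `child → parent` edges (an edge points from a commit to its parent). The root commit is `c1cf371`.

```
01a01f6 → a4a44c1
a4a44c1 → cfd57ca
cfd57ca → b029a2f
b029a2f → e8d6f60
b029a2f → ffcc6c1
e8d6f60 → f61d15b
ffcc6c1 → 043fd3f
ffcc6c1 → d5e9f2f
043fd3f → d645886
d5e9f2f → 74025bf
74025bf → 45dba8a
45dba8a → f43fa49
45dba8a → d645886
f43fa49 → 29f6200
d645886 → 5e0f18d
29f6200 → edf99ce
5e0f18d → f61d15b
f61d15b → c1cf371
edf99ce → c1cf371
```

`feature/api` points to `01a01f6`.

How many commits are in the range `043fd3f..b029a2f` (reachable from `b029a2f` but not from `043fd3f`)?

Reachable from b029a2f: {043fd3f, 29f6200, 45dba8a, 5e0f18d, 74025bf, b029a2f, c1cf371, d5e9f2f, d645886, e8d6f60, edf99ce, f43fa49, f61d15b, ffcc6c1}.
Reachable from 043fd3f: {043fd3f, 5e0f18d, c1cf371, d645886, f61d15b}.
In b029a2f's history but not 043fd3f's: {29f6200, 45dba8a, 74025bf, b029a2f, d5e9f2f, e8d6f60, edf99ce, f43fa49, ffcc6c1} — 9 commits.

9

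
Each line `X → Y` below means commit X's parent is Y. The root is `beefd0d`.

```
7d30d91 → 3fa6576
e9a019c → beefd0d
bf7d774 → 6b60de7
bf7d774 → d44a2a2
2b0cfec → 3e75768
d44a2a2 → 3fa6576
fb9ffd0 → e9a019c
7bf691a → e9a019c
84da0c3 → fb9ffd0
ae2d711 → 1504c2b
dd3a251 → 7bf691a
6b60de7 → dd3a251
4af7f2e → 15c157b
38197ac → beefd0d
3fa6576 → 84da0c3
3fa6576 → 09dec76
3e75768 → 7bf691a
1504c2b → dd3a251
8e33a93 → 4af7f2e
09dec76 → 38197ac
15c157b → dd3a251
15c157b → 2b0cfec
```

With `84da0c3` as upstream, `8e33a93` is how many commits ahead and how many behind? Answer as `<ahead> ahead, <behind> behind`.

7 ahead, 2 behind

Reachable from 8e33a93: {15c157b, 2b0cfec, 3e75768, 4af7f2e, 7bf691a, 8e33a93, beefd0d, dd3a251, e9a019c}.
Reachable from 84da0c3: {84da0c3, beefd0d, e9a019c, fb9ffd0}.
Only in 8e33a93's history (ahead): {15c157b, 2b0cfec, 3e75768, 4af7f2e, 7bf691a, 8e33a93, dd3a251} — 7.
Only in 84da0c3's history (behind): {84da0c3, fb9ffd0} — 2.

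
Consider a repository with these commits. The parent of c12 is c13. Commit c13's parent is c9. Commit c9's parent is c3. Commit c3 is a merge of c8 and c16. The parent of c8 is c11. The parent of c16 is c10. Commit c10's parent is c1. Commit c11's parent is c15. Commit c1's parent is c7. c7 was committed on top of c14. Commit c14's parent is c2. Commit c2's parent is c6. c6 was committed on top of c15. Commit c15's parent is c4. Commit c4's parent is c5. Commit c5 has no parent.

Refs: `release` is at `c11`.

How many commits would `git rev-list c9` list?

Walking parent pointers from c9: reachable set = {c1, c10, c11, c14, c15, c16, c2, c3, c4, c5, c6, c7, c8, c9}.
That is 14 commits.

14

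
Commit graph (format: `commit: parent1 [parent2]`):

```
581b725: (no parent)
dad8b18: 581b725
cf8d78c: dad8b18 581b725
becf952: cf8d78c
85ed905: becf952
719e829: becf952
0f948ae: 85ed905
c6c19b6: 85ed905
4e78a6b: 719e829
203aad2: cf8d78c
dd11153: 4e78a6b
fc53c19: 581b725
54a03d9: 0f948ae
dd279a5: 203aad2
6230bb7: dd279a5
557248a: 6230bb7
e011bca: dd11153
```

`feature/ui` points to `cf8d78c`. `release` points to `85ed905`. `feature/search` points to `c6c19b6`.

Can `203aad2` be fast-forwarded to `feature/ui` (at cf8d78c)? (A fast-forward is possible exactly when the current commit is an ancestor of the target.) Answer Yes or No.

A fast-forward from 203aad2 to cf8d78c is possible iff 203aad2 is an ancestor of cf8d78c.
Ancestors of cf8d78c: {581b725, cf8d78c, dad8b18}.
203aad2 is not among them, so fast-forward is not possible.

No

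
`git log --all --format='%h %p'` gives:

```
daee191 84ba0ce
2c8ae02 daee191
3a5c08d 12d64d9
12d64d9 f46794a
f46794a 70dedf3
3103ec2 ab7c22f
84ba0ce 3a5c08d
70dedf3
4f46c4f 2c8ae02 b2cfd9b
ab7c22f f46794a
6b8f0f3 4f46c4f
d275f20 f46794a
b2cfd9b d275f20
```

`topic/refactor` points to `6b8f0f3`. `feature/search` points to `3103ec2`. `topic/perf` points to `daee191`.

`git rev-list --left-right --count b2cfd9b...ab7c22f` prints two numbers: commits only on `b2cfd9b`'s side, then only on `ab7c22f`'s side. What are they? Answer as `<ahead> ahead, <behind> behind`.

2 ahead, 1 behind

Reachable from b2cfd9b: {70dedf3, b2cfd9b, d275f20, f46794a}.
Reachable from ab7c22f: {70dedf3, ab7c22f, f46794a}.
Only in b2cfd9b's history (ahead): {b2cfd9b, d275f20} — 2.
Only in ab7c22f's history (behind): {ab7c22f} — 1.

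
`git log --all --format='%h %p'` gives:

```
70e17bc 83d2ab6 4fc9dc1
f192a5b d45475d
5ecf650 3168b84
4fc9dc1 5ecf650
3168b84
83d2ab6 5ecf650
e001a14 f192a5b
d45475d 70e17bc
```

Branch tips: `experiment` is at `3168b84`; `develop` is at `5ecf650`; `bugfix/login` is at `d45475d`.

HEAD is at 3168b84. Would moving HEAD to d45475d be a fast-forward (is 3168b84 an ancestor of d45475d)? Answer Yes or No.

Yes

A fast-forward from 3168b84 to d45475d is possible iff 3168b84 is an ancestor of d45475d.
Ancestors of d45475d: {3168b84, 4fc9dc1, 5ecf650, 70e17bc, 83d2ab6, d45475d}.
3168b84 is among them, so fast-forward is possible.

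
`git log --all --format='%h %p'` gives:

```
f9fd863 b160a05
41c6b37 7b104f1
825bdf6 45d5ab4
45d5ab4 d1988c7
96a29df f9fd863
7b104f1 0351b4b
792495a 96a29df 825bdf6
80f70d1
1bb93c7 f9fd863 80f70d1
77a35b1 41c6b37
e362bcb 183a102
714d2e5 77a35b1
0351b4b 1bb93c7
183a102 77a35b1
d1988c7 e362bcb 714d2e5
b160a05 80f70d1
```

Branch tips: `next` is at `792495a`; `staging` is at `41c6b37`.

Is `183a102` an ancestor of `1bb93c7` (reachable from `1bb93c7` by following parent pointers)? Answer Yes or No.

No

Ancestors of 1bb93c7: {1bb93c7, 80f70d1, b160a05, f9fd863}.
183a102 is not in that set, so it is not an ancestor of 1bb93c7.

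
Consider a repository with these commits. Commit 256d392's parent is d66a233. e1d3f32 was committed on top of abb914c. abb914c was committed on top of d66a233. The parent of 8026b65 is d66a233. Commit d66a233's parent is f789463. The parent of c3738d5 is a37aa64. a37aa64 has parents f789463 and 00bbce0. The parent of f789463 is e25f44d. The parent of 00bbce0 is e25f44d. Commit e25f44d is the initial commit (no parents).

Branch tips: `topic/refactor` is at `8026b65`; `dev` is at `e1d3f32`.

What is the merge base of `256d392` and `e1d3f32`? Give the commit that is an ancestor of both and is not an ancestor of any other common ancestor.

Ancestors of 256d392: {256d392, d66a233, e25f44d, f789463}.
Ancestors of e1d3f32: {abb914c, d66a233, e1d3f32, e25f44d, f789463}.
Common ancestors: {d66a233, e25f44d, f789463}.
Among these, d66a233 is not an ancestor of any other common ancestor — it is the merge base.

d66a233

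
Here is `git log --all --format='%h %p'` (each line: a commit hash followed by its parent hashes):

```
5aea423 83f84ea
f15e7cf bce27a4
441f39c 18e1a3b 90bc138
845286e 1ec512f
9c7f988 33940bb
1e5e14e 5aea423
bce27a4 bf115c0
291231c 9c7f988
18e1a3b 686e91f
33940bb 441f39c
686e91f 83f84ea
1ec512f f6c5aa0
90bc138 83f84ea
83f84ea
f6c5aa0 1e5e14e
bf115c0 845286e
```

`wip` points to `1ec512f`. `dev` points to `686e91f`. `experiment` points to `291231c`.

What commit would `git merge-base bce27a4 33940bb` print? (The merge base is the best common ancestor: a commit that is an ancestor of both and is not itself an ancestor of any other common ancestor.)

83f84ea

Ancestors of bce27a4: {1e5e14e, 1ec512f, 5aea423, 83f84ea, 845286e, bce27a4, bf115c0, f6c5aa0}.
Ancestors of 33940bb: {18e1a3b, 33940bb, 441f39c, 686e91f, 83f84ea, 90bc138}.
Common ancestors: {83f84ea}.
The only common ancestor is 83f84ea, so it is the merge base.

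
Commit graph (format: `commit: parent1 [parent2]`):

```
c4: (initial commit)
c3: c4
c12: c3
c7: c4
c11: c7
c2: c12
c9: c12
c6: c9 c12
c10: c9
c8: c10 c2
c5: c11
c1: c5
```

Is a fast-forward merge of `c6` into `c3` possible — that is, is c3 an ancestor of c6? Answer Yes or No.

A fast-forward from c3 to c6 is possible iff c3 is an ancestor of c6.
Ancestors of c6: {c12, c3, c4, c6, c9}.
c3 is among them, so fast-forward is possible.

Yes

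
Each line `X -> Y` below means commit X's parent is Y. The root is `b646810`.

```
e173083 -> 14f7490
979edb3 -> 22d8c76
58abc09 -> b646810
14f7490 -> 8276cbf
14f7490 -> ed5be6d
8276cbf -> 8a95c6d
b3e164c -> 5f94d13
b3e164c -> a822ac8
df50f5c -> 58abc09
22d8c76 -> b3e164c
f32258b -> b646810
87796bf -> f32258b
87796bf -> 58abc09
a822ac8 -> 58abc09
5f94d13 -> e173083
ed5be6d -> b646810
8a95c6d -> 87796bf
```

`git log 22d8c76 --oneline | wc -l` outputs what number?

Walking parent pointers from 22d8c76: reachable set = {14f7490, 22d8c76, 58abc09, 5f94d13, 8276cbf, 87796bf, 8a95c6d, a822ac8, b3e164c, b646810, e173083, ed5be6d, f32258b}.
That is 13 commits.

13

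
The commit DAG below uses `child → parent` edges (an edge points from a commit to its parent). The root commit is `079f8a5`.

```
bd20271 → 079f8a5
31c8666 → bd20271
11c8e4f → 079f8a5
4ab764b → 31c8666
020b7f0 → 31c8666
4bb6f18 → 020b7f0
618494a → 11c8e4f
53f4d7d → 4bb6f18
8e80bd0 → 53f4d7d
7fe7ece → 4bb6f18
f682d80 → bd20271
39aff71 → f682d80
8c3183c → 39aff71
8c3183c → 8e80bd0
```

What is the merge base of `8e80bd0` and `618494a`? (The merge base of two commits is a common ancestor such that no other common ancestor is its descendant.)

079f8a5

Ancestors of 8e80bd0: {020b7f0, 079f8a5, 31c8666, 4bb6f18, 53f4d7d, 8e80bd0, bd20271}.
Ancestors of 618494a: {079f8a5, 11c8e4f, 618494a}.
Common ancestors: {079f8a5}.
The only common ancestor is 079f8a5, so it is the merge base.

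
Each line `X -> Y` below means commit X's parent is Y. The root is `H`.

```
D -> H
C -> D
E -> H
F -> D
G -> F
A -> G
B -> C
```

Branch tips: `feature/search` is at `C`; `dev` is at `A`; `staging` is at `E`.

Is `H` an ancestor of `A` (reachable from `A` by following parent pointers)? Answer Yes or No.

Yes

Ancestors of A (commits reachable by following parents): {A, D, F, G, H}.
H is in that set, so it is an ancestor of A.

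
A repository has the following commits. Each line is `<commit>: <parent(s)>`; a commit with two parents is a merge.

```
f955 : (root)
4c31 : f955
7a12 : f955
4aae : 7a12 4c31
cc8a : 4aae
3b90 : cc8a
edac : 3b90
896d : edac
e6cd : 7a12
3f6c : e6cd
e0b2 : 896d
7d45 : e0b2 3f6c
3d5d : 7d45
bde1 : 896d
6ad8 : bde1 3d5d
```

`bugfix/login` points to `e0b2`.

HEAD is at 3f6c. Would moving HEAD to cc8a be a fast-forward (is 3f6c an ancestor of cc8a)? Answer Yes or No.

A fast-forward from 3f6c to cc8a is possible iff 3f6c is an ancestor of cc8a.
Ancestors of cc8a: {4aae, 4c31, 7a12, cc8a, f955}.
3f6c is not among them, so fast-forward is not possible.

No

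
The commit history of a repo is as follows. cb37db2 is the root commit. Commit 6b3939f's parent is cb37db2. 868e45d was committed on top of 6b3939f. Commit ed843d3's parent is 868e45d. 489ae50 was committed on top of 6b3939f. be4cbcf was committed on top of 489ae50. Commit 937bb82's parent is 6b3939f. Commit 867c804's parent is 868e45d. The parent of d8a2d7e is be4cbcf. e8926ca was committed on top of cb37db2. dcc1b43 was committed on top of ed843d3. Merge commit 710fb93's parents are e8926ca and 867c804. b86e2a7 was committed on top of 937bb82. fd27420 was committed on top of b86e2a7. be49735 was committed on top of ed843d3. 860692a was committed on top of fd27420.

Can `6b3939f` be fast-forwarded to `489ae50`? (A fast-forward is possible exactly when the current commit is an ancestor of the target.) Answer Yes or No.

A fast-forward from 6b3939f to 489ae50 is possible iff 6b3939f is an ancestor of 489ae50.
Ancestors of 489ae50: {489ae50, 6b3939f, cb37db2}.
6b3939f is among them, so fast-forward is possible.

Yes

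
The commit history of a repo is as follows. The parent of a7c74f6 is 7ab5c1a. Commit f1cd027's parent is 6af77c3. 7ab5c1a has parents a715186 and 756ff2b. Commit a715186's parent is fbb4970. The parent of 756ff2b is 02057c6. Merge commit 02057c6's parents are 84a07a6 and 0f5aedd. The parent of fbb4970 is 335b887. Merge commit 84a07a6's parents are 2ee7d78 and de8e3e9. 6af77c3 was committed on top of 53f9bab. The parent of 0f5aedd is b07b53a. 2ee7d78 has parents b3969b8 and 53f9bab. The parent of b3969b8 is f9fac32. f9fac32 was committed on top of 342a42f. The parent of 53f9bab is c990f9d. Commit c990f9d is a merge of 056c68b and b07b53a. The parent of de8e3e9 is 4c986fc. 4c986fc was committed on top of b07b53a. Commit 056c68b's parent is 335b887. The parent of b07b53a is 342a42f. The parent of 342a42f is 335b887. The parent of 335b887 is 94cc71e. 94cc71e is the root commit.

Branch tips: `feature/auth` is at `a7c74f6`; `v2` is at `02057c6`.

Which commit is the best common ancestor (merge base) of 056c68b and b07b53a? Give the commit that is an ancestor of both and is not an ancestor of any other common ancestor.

335b887

Ancestors of 056c68b: {056c68b, 335b887, 94cc71e}.
Ancestors of b07b53a: {335b887, 342a42f, 94cc71e, b07b53a}.
Common ancestors: {335b887, 94cc71e}.
Among these, 335b887 is not an ancestor of any other common ancestor — it is the merge base.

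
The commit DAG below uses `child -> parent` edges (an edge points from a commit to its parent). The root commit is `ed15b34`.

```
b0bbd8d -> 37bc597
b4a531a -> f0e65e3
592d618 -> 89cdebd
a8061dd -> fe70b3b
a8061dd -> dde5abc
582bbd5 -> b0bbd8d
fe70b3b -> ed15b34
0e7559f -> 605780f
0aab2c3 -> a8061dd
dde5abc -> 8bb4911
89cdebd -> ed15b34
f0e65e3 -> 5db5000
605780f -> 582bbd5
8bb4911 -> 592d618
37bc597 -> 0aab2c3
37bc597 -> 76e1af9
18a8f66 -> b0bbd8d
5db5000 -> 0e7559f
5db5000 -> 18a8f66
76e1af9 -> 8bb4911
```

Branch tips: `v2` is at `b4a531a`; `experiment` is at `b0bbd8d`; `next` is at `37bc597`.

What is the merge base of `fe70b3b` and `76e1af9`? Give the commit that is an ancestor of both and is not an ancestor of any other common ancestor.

ed15b34

Ancestors of fe70b3b: {ed15b34, fe70b3b}.
Ancestors of 76e1af9: {592d618, 76e1af9, 89cdebd, 8bb4911, ed15b34}.
Common ancestors: {ed15b34}.
The only common ancestor is ed15b34, so it is the merge base.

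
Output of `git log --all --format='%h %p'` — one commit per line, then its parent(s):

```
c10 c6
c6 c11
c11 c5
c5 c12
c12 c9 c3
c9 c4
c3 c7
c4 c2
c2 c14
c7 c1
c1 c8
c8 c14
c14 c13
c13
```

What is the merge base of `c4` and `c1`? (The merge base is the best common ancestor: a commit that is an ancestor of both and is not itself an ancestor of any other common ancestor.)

c14

Ancestors of c4: {c13, c14, c2, c4}.
Ancestors of c1: {c1, c13, c14, c8}.
Common ancestors: {c13, c14}.
Among these, c14 is not an ancestor of any other common ancestor — it is the merge base.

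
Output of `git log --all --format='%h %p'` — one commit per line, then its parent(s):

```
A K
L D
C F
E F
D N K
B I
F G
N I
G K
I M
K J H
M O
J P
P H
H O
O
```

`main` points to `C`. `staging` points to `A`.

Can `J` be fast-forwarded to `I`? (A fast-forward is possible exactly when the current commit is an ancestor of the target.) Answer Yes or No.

A fast-forward from J to I is possible iff J is an ancestor of I.
Ancestors of I: {I, M, O}.
J is not among them, so fast-forward is not possible.

No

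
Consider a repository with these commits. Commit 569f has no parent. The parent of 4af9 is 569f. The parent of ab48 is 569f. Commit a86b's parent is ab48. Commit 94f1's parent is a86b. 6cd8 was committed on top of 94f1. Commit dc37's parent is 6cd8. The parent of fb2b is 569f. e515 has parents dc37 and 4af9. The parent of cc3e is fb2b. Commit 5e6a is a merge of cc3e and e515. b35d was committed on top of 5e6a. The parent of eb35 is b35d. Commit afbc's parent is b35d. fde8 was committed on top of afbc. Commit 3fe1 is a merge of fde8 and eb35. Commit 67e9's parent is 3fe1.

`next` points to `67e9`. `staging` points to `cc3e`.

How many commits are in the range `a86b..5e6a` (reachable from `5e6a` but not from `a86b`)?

Reachable from 5e6a: {4af9, 569f, 5e6a, 6cd8, 94f1, a86b, ab48, cc3e, dc37, e515, fb2b}.
Reachable from a86b: {569f, a86b, ab48}.
In 5e6a's history but not a86b's: {4af9, 5e6a, 6cd8, 94f1, cc3e, dc37, e515, fb2b} — 8 commits.

8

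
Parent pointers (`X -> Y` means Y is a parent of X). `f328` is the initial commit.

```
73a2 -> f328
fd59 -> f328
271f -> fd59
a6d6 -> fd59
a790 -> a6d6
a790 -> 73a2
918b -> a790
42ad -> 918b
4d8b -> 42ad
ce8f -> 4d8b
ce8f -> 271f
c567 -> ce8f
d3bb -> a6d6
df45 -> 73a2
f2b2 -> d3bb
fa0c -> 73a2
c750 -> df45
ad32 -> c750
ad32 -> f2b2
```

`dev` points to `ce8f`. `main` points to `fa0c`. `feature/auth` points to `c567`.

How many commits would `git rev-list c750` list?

4

Walking parent pointers from c750: reachable set = {73a2, c750, df45, f328}.
That is 4 commits.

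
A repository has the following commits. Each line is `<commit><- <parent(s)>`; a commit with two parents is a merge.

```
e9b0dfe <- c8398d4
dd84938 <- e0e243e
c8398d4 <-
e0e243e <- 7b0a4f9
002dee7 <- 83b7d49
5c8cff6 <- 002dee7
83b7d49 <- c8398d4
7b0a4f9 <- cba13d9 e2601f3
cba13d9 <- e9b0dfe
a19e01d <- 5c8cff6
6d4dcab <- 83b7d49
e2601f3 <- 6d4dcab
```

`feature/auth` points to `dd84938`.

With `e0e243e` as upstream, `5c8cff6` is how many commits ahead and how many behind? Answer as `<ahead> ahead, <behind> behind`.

2 ahead, 6 behind

Reachable from 5c8cff6: {002dee7, 5c8cff6, 83b7d49, c8398d4}.
Reachable from e0e243e: {6d4dcab, 7b0a4f9, 83b7d49, c8398d4, cba13d9, e0e243e, e2601f3, e9b0dfe}.
Only in 5c8cff6's history (ahead): {002dee7, 5c8cff6} — 2.
Only in e0e243e's history (behind): {6d4dcab, 7b0a4f9, cba13d9, e0e243e, e2601f3, e9b0dfe} — 6.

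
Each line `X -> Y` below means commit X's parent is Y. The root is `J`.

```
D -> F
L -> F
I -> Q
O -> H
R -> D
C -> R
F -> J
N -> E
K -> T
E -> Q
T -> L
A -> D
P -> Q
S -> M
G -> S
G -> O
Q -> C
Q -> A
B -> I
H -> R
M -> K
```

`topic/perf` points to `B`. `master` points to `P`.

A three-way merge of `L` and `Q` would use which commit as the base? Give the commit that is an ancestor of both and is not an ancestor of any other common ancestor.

F

Ancestors of L: {F, J, L}.
Ancestors of Q: {A, C, D, F, J, Q, R}.
Common ancestors: {F, J}.
Among these, F is not an ancestor of any other common ancestor — it is the merge base.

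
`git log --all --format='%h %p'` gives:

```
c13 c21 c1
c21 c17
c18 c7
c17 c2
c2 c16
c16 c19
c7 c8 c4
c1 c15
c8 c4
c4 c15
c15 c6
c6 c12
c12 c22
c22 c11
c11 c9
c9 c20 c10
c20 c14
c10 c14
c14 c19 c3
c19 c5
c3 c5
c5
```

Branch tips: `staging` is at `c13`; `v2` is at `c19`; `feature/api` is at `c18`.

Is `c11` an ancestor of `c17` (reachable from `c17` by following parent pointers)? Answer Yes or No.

Ancestors of c17: {c16, c17, c19, c2, c5}.
c11 is not in that set, so it is not an ancestor of c17.

No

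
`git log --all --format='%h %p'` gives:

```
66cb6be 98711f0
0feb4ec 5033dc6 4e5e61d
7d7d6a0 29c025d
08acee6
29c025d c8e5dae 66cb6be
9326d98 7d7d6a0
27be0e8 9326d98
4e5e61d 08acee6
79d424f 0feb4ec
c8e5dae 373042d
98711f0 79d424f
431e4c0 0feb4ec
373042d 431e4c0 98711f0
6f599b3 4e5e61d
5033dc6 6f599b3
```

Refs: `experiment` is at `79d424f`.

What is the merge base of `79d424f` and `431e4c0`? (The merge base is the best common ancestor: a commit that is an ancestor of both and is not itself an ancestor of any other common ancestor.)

Ancestors of 79d424f: {08acee6, 0feb4ec, 4e5e61d, 5033dc6, 6f599b3, 79d424f}.
Ancestors of 431e4c0: {08acee6, 0feb4ec, 431e4c0, 4e5e61d, 5033dc6, 6f599b3}.
Common ancestors: {08acee6, 0feb4ec, 4e5e61d, 5033dc6, 6f599b3}.
Among these, 0feb4ec is not an ancestor of any other common ancestor — it is the merge base.

0feb4ec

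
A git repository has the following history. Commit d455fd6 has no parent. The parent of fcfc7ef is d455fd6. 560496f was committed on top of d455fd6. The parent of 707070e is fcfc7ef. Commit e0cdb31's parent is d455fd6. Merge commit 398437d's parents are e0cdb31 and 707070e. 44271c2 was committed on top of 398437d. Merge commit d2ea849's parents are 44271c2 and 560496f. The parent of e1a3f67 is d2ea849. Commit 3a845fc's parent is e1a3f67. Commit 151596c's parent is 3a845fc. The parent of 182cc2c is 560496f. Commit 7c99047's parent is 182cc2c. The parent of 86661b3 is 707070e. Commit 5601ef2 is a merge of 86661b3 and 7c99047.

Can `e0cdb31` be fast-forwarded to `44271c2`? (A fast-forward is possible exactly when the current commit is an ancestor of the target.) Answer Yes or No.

A fast-forward from e0cdb31 to 44271c2 is possible iff e0cdb31 is an ancestor of 44271c2.
Ancestors of 44271c2: {398437d, 44271c2, 707070e, d455fd6, e0cdb31, fcfc7ef}.
e0cdb31 is among them, so fast-forward is possible.

Yes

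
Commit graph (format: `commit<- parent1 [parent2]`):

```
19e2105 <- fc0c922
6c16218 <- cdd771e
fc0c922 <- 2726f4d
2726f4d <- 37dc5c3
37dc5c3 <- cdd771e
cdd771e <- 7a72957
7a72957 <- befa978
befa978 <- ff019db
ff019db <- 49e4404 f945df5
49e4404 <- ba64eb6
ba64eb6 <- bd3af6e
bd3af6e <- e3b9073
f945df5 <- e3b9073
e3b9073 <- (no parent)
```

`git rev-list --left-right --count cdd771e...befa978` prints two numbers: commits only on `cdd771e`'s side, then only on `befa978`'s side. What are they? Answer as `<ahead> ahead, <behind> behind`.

2 ahead, 0 behind

Reachable from cdd771e: {49e4404, 7a72957, ba64eb6, bd3af6e, befa978, cdd771e, e3b9073, f945df5, ff019db}.
Reachable from befa978: {49e4404, ba64eb6, bd3af6e, befa978, e3b9073, f945df5, ff019db}.
Only in cdd771e's history (ahead): {7a72957, cdd771e} — 2.
Only in befa978's history (behind): {} — 0.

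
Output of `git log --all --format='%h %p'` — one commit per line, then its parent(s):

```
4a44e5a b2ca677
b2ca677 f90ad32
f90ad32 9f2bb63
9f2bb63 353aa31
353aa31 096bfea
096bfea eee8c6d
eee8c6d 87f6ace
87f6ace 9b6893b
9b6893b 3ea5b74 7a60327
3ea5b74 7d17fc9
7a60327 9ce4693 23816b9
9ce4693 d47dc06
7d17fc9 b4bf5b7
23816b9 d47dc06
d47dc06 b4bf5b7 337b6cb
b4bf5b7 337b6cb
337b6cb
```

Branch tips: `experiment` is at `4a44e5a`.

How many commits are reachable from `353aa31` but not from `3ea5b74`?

Reachable from 353aa31: {096bfea, 23816b9, 337b6cb, 353aa31, 3ea5b74, 7a60327, 7d17fc9, 87f6ace, 9b6893b, 9ce4693, b4bf5b7, d47dc06, eee8c6d}.
Reachable from 3ea5b74: {337b6cb, 3ea5b74, 7d17fc9, b4bf5b7}.
In 353aa31's history but not 3ea5b74's: {096bfea, 23816b9, 353aa31, 7a60327, 87f6ace, 9b6893b, 9ce4693, d47dc06, eee8c6d} — 9 commits.

9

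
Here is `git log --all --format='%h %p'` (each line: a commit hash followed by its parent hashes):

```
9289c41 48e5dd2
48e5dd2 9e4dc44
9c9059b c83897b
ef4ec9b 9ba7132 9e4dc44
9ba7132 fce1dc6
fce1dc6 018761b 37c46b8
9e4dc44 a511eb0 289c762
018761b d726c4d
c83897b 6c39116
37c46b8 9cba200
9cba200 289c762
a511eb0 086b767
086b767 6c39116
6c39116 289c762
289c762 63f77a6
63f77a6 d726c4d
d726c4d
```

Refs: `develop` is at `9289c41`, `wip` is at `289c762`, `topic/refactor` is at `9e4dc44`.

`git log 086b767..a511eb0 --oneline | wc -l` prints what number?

1

Reachable from a511eb0: {086b767, 289c762, 63f77a6, 6c39116, a511eb0, d726c4d}.
Reachable from 086b767: {086b767, 289c762, 63f77a6, 6c39116, d726c4d}.
In a511eb0's history but not 086b767's: {a511eb0} — 1 commit.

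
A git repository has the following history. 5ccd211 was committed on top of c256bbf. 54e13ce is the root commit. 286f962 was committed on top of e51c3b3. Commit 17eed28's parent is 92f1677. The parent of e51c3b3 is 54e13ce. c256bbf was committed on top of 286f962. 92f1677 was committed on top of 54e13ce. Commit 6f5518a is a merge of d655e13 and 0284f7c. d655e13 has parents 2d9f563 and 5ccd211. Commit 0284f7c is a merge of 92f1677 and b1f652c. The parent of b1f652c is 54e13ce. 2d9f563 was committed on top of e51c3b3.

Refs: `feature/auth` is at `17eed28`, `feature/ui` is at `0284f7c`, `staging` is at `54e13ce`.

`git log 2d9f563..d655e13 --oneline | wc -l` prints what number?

Reachable from d655e13: {286f962, 2d9f563, 54e13ce, 5ccd211, c256bbf, d655e13, e51c3b3}.
Reachable from 2d9f563: {2d9f563, 54e13ce, e51c3b3}.
In d655e13's history but not 2d9f563's: {286f962, 5ccd211, c256bbf, d655e13} — 4 commits.

4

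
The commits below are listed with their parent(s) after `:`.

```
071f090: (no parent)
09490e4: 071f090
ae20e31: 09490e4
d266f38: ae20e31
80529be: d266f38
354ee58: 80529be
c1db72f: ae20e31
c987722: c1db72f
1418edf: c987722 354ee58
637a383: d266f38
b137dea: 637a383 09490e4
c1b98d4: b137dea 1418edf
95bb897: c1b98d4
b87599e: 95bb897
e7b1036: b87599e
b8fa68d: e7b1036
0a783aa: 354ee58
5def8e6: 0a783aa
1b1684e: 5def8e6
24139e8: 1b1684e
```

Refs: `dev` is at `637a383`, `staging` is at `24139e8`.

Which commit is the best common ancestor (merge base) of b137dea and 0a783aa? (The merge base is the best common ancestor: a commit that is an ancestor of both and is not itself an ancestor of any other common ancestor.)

d266f38

Ancestors of b137dea: {071f090, 09490e4, 637a383, ae20e31, b137dea, d266f38}.
Ancestors of 0a783aa: {071f090, 09490e4, 0a783aa, 354ee58, 80529be, ae20e31, d266f38}.
Common ancestors: {071f090, 09490e4, ae20e31, d266f38}.
Among these, d266f38 is not an ancestor of any other common ancestor — it is the merge base.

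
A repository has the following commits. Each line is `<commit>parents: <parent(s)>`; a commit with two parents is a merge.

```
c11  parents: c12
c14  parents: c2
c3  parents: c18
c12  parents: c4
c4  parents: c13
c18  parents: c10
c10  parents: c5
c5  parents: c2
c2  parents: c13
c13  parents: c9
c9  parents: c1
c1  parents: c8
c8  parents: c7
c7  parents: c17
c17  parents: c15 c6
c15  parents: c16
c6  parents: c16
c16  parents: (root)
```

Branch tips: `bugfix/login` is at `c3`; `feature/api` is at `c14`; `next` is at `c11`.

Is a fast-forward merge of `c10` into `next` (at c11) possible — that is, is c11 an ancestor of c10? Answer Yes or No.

A fast-forward from c11 to c10 is possible iff c11 is an ancestor of c10.
Ancestors of c10: {c1, c10, c13, c15, c16, c17, c2, c5, c6, c7, c8, c9}.
c11 is not among them, so fast-forward is not possible.

No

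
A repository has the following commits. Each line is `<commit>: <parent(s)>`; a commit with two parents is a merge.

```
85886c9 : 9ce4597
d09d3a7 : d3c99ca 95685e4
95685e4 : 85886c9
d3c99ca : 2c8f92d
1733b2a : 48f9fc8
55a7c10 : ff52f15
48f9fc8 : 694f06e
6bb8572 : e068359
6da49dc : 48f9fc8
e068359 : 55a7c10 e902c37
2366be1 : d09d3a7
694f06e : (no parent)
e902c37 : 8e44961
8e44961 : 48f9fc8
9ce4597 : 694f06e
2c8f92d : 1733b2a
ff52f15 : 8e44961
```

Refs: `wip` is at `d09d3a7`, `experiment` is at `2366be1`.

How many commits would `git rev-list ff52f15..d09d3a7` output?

7

Reachable from d09d3a7: {1733b2a, 2c8f92d, 48f9fc8, 694f06e, 85886c9, 95685e4, 9ce4597, d09d3a7, d3c99ca}.
Reachable from ff52f15: {48f9fc8, 694f06e, 8e44961, ff52f15}.
In d09d3a7's history but not ff52f15's: {1733b2a, 2c8f92d, 85886c9, 95685e4, 9ce4597, d09d3a7, d3c99ca} — 7 commits.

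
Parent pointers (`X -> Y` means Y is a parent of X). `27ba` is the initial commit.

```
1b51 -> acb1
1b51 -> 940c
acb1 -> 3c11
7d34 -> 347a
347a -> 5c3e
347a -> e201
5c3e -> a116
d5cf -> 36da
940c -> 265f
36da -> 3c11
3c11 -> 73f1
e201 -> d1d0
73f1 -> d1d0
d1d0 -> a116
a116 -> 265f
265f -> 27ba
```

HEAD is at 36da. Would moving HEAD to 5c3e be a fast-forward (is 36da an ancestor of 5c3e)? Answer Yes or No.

A fast-forward from 36da to 5c3e is possible iff 36da is an ancestor of 5c3e.
Ancestors of 5c3e: {265f, 27ba, 5c3e, a116}.
36da is not among them, so fast-forward is not possible.

No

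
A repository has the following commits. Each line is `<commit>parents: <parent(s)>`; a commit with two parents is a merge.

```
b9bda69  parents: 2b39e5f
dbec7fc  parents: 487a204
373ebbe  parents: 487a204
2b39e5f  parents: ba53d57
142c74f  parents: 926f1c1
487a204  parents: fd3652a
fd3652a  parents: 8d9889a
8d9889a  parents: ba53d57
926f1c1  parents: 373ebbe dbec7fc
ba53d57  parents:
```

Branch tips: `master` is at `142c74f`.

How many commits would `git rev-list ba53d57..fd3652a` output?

Reachable from fd3652a: {8d9889a, ba53d57, fd3652a}.
Reachable from ba53d57: {ba53d57}.
In fd3652a's history but not ba53d57's: {8d9889a, fd3652a} — 2 commits.

2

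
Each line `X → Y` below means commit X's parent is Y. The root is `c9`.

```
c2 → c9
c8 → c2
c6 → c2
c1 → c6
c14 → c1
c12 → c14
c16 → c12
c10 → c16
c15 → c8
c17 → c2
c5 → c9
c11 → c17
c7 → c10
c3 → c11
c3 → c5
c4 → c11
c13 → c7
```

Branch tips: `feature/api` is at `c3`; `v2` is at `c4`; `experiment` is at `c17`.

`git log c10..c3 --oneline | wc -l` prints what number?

Reachable from c3: {c11, c17, c2, c3, c5, c9}.
Reachable from c10: {c1, c10, c12, c14, c16, c2, c6, c9}.
In c3's history but not c10's: {c11, c17, c3, c5} — 4 commits.

4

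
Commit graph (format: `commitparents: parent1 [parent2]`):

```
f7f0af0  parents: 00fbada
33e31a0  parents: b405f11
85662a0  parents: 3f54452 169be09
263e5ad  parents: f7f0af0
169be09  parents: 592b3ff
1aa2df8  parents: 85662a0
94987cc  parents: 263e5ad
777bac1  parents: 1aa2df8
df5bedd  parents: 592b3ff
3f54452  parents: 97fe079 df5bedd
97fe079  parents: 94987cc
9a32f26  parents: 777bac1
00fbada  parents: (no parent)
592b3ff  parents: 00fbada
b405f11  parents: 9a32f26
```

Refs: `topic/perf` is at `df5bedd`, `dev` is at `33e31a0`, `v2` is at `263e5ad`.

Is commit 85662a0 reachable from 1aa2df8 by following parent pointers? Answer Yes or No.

Yes

Ancestors of 1aa2df8 (commits reachable by following parents): {00fbada, 169be09, 1aa2df8, 263e5ad, 3f54452, 592b3ff, 85662a0, 94987cc, 97fe079, df5bedd, f7f0af0}.
85662a0 is in that set, so it is an ancestor of 1aa2df8.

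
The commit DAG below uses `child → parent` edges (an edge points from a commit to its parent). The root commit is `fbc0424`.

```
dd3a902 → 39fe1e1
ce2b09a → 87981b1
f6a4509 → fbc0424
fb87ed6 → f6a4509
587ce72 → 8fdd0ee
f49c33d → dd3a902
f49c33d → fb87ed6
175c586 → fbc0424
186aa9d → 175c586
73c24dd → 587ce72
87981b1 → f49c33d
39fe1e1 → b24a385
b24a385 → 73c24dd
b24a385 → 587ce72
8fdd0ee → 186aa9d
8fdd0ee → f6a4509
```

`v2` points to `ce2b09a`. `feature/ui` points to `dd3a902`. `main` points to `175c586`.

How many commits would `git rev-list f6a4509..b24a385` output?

6

Reachable from b24a385: {175c586, 186aa9d, 587ce72, 73c24dd, 8fdd0ee, b24a385, f6a4509, fbc0424}.
Reachable from f6a4509: {f6a4509, fbc0424}.
In b24a385's history but not f6a4509's: {175c586, 186aa9d, 587ce72, 73c24dd, 8fdd0ee, b24a385} — 6 commits.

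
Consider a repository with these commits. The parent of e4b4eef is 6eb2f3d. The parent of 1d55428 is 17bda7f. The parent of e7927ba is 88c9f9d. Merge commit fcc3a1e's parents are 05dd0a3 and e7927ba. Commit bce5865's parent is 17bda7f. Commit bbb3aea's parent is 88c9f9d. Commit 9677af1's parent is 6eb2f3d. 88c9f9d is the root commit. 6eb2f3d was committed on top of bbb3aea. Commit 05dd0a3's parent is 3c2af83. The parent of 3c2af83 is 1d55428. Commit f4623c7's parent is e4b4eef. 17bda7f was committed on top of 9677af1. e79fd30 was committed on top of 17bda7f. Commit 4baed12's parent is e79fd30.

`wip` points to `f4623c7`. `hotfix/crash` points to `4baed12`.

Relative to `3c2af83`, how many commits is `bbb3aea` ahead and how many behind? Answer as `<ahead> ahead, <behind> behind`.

0 ahead, 5 behind

Reachable from bbb3aea: {88c9f9d, bbb3aea}.
Reachable from 3c2af83: {17bda7f, 1d55428, 3c2af83, 6eb2f3d, 88c9f9d, 9677af1, bbb3aea}.
Only in bbb3aea's history (ahead): {} — 0.
Only in 3c2af83's history (behind): {17bda7f, 1d55428, 3c2af83, 6eb2f3d, 9677af1} — 5.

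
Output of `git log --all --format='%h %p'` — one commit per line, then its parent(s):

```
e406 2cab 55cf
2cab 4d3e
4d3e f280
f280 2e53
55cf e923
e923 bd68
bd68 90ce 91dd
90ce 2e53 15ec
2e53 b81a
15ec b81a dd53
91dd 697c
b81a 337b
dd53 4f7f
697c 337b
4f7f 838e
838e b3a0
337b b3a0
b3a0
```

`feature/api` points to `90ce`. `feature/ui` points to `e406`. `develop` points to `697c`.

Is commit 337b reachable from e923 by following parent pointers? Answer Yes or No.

Yes

Ancestors of e923 (commits reachable by following parents): {15ec, 2e53, 337b, 4f7f, 697c, 838e, 90ce, 91dd, b3a0, b81a, bd68, dd53, e923}.
337b is in that set, so it is an ancestor of e923.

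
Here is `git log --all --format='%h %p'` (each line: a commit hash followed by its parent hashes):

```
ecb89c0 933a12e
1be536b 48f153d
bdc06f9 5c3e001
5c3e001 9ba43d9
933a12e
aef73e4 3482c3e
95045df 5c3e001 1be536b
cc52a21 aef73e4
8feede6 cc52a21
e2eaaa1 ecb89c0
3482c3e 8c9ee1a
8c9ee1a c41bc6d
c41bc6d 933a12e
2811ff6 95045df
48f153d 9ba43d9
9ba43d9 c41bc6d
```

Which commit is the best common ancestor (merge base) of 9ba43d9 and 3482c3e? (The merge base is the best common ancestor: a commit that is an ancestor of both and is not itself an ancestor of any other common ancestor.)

c41bc6d

Ancestors of 9ba43d9: {933a12e, 9ba43d9, c41bc6d}.
Ancestors of 3482c3e: {3482c3e, 8c9ee1a, 933a12e, c41bc6d}.
Common ancestors: {933a12e, c41bc6d}.
Among these, c41bc6d is not an ancestor of any other common ancestor — it is the merge base.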